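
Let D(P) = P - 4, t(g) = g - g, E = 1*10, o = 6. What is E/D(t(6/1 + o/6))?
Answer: -5/2 ≈ -2.5000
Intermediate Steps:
E = 10
t(g) = 0
D(P) = -4 + P
E/D(t(6/1 + o/6)) = 10/(-4 + 0) = 10/(-4) = 10*(-¼) = -5/2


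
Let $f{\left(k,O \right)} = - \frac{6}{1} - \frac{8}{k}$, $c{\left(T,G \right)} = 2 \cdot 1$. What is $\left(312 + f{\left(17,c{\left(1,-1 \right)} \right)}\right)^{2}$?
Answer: $\frac{26977636}{289} \approx 93348.0$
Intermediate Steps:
$c{\left(T,G \right)} = 2$
$f{\left(k,O \right)} = -6 - \frac{8}{k}$ ($f{\left(k,O \right)} = \left(-6\right) 1 - \frac{8}{k} = -6 - \frac{8}{k}$)
$\left(312 + f{\left(17,c{\left(1,-1 \right)} \right)}\right)^{2} = \left(312 - \left(6 + \frac{8}{17}\right)\right)^{2} = \left(312 - \frac{110}{17}\right)^{2} = \left(\frac{5194}{17}\right)^{2} = \frac{26977636}{289}$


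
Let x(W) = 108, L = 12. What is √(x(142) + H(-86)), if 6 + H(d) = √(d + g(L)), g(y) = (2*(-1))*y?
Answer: √(102 + I*√110) ≈ 10.113 + 0.51855*I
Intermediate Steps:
g(y) = -2*y
H(d) = -6 + √(-24 + d) (H(d) = -6 + √(d - 2*12) = -6 + √(d - 24) = -6 + √(-24 + d))
√(x(142) + H(-86)) = √(108 + (-6 + √(-24 - 86))) = √(108 + (-6 + √(-110))) = √(108 + (-6 + I*√110)) = √(102 + I*√110)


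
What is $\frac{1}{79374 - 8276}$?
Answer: $\frac{1}{71098} \approx 1.4065 \cdot 10^{-5}$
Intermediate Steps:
$\frac{1}{79374 - 8276} = \frac{1}{71098}$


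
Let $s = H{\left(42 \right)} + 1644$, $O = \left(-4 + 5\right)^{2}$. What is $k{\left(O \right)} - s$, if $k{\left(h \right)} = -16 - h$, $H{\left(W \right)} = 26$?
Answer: $-1687$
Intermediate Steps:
$O = 1$ ($O = 1^{2} = 1$)
$s = 1670$ ($s = 26 + 1644 = 1670$)
$k{\left(O \right)} - s = \left(-16 - 1\right) - 1670 = -17 - 1670 = -1687$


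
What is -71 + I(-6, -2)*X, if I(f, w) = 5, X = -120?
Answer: -671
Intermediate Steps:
-71 + I(-6, -2)*X = -71 + 5*(-120) = -71 - 600 = -671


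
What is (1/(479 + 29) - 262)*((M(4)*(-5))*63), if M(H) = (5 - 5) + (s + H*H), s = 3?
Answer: 796573575/508 ≈ 1.5681e+6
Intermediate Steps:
M(H) = 3 + H**2 (M(H) = (5 - 5) + (3 + H*H) = 0 + (3 + H**2) = 3 + H**2)
(1/(479 + 29) - 262)*((M(4)*(-5))*63) = (1/(479 + 29) - 262)*(((3 + 4**2)*(-5))*63) = (1/508 - 262)*(((3 + 16)*(-5))*63) = (1/508 - 262)*((19*(-5))*63) = -(-12644025)*63/508 = -133095/508*(-5985) = 796573575/508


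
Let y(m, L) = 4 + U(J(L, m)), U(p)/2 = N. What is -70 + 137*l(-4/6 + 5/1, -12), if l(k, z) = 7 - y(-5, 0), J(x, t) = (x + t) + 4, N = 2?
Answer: -207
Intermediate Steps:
J(x, t) = 4 + t + x (J(x, t) = (t + x) + 4 = 4 + t + x)
U(p) = 4 (U(p) = 2*2 = 4)
y(m, L) = 8 (y(m, L) = 4 + 4 = 8)
l(k, z) = -1 (l(k, z) = 7 - 1*8 = 7 - 8 = -1)
-70 + 137*l(-4/6 + 5/1, -12) = -70 + 137*(-1) = -70 - 137 = -207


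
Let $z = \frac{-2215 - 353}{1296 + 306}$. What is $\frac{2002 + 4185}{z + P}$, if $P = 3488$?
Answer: $\frac{1651929}{930868} \approx 1.7746$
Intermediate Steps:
$z = - \frac{428}{267}$ ($z = - \frac{2568}{1602} = \left(-2568\right) \frac{1}{1602} = - \frac{428}{267} \approx -1.603$)
$\frac{2002 + 4185}{z + P} = \frac{2002 + 4185}{- \frac{428}{267} + 3488} = \frac{6187}{\frac{930868}{267}} = 6187 \cdot \frac{267}{930868} = \frac{1651929}{930868}$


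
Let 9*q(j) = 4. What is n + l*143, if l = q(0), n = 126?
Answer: 1706/9 ≈ 189.56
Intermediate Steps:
q(j) = 4/9 (q(j) = (⅑)*4 = 4/9)
l = 4/9 ≈ 0.44444
n + l*143 = 126 + (4/9)*143 = 126 + 572/9 = 1706/9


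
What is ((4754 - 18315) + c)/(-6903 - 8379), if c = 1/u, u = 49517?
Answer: 335750018/378359397 ≈ 0.88738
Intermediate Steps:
c = 1/49517 ≈ 2.0195e-5
((4754 - 18315) + c)/(-6903 - 8379) = ((4754 - 18315) + 1/49517)/(-6903 - 8379) = (-13561 + 1/49517)/(-15282) = -671500036/49517*(-1/15282) = 335750018/378359397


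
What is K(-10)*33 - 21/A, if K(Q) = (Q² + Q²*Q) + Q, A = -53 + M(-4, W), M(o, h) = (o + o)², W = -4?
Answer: -330351/11 ≈ -30032.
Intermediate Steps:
M(o, h) = 4*o² (M(o, h) = (2*o)² = 4*o²)
A = 11 (A = -53 + 4*(-4)² = -53 + 4*16 = -53 + 64 = 11)
K(Q) = Q + Q² + Q³ (K(Q) = (Q² + Q³) + Q = Q + Q² + Q³)
K(-10)*33 - 21/A = -10*(1 - 10 + (-10)²)*33 - 21/11 = -10*(1 - 10 + 100)*33 - 21*1/11 = -10*91*33 - 21/11 = -910*33 - 21/11 = -30030 - 21/11 = -330351/11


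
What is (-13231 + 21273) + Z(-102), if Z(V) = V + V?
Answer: 7838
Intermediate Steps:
Z(V) = 2*V
(-13231 + 21273) + Z(-102) = (-13231 + 21273) + 2*(-102) = 8042 - 204 = 7838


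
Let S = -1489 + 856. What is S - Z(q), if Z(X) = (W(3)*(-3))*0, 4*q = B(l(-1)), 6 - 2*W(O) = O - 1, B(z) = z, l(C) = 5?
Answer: -633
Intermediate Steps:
S = -633
W(O) = 7/2 - O/2 (W(O) = 3 - (O - 1)/2 = 3 - (-1 + O)/2 = 3 + (1/2 - O/2) = 7/2 - O/2)
q = 5/4 (q = (1/4)*5 = 5/4 ≈ 1.2500)
Z(X) = 0 (Z(X) = ((7/2 - 1/2*3)*(-3))*0 = ((7/2 - 3/2)*(-3))*0 = (2*(-3))*0 = -6*0 = 0)
S - Z(q) = -633 - 1*0 = -633 + 0 = -633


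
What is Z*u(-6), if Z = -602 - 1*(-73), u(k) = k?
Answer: 3174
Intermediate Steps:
Z = -529 (Z = -602 + 73 = -529)
Z*u(-6) = -529*(-6) = 3174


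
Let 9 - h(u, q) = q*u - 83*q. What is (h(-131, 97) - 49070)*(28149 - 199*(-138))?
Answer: -1573958133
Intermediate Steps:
h(u, q) = 9 + 83*q - q*u (h(u, q) = 9 - (q*u - 83*q) = 9 - (-83*q + q*u) = 9 + (83*q - q*u) = 9 + 83*q - q*u)
(h(-131, 97) - 49070)*(28149 - 199*(-138)) = ((9 + 83*97 - 1*97*(-131)) - 49070)*(28149 - 199*(-138)) = ((9 + 8051 + 12707) - 49070)*(28149 + 27462) = (20767 - 49070)*55611 = -28303*55611 = -1573958133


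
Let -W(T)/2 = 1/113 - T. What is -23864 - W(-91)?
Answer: -2676064/113 ≈ -23682.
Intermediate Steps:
W(T) = -2/113 + 2*T (W(T) = -2*(1/113 - T) = -2/113 + 2*T)
-23864 - W(-91) = -23864 - (-2/113 + 2*(-91)) = -23864 - (-2/113 - 182) = -23864 - 1*(-20568/113) = -23864 + 20568/113 = -2676064/113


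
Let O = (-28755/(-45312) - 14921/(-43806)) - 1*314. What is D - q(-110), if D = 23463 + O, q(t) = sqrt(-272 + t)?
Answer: 7658542213535/330822912 - I*sqrt(382) ≈ 23150.0 - 19.545*I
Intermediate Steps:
O = -103555770721/330822912 (O = (-28755*(-1/45312) - 14921*(-1/43806)) - 314 = (9585/15104 + 14921/43806) - 314 = 322623647/330822912 - 314 = -103555770721/330822912 ≈ -313.02)
D = 7658542213535/330822912 (D = 23463 - 103555770721/330822912 = 7658542213535/330822912 ≈ 23150.)
D - q(-110) = 7658542213535/330822912 - sqrt(-272 - 110) = 7658542213535/330822912 - sqrt(-382) = 7658542213535/330822912 - I*sqrt(382)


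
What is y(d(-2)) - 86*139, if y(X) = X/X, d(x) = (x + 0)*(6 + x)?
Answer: -11953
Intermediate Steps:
d(x) = x*(6 + x)
y(X) = 1
y(d(-2)) - 86*139 = 1 - 86*139 = 1 - 11954 = -11953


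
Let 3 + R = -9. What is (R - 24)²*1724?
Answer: 2234304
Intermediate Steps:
R = -12 (R = -3 - 9 = -12)
(R - 24)²*1724 = (-12 - 24)²*1724 = (-36)²*1724 = 1296*1724 = 2234304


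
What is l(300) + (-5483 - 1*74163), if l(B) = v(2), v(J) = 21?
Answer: -79625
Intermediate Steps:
l(B) = 21
l(300) + (-5483 - 1*74163) = 21 + (-5483 - 1*74163) = 21 + (-5483 - 74163) = 21 - 79646 = -79625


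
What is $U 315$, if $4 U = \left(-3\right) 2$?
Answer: $- \frac{945}{2} \approx -472.5$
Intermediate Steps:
$U = - \frac{3}{2}$ ($U = \frac{\left(-3\right) 2}{4} = \frac{1}{4} \left(-6\right) = - \frac{3}{2} \approx -1.5$)
$U 315 = \left(- \frac{3}{2}\right) 315 = - \frac{945}{2}$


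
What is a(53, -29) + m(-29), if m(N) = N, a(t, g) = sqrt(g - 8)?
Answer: -29 + I*sqrt(37) ≈ -29.0 + 6.0828*I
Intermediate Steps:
a(t, g) = sqrt(-8 + g)
a(53, -29) + m(-29) = sqrt(-8 - 29) - 29 = sqrt(-37) - 29 = I*sqrt(37) - 29 = -29 + I*sqrt(37)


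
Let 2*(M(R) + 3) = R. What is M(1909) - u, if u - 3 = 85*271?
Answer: -44173/2 ≈ -22087.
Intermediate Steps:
u = 23038 (u = 3 + 85*271 = 3 + 23035 = 23038)
M(R) = -3 + R/2
M(1909) - u = (-3 + (½)*1909) - 1*23038 = (-3 + 1909/2) - 23038 = 1903/2 - 23038 = -44173/2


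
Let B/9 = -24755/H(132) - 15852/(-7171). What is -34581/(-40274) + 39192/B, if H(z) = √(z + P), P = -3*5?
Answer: 1087406346246679333749/1269140393701051510418 - 16630241171596120*√13/31512648202340257 ≈ -1.0460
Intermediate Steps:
P = -15
H(z) = √(-15 + z) (H(z) = √(z - 15) = √(-15 + z))
B = 142668/7171 - 74265*√13/13 (B = 9*(-24755/√(-15 + 132) - 15852/(-7171)) = 9*(-24755*√13/39 - 15852*(-1/7171)) = 9*(-24755*√13/39 + 15852/7171) = 9*(15852/7171 - 24755*√13/39) = 142668/7171 - 74265*√13/13 ≈ -20578.)
-34581/(-40274) + 39192/B = -34581/(-40274) + 39192/(142668/7171 - 74265*√13/13) = -34581*(-1/40274) + 39192/(142668/7171 - 74265*√13/13) = 34581/40274 + 39192/(142668/7171 - 74265*√13/13)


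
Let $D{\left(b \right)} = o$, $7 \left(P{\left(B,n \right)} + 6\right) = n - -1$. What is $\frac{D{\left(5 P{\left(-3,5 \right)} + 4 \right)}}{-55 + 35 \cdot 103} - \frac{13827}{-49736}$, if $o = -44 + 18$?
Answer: $\frac{23896357}{88281400} \approx 0.27068$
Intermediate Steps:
$P{\left(B,n \right)} = - \frac{41}{7} + \frac{n}{7}$ ($P{\left(B,n \right)} = -6 + \frac{n - -1}{7} = -6 + \frac{n + 1}{7} = -6 + \frac{1 + n}{7} = -6 + \left(\frac{1}{7} + \frac{n}{7}\right) = - \frac{41}{7} + \frac{n}{7}$)
$o = -26$
$D{\left(b \right)} = -26$
$\frac{D{\left(5 P{\left(-3,5 \right)} + 4 \right)}}{-55 + 35 \cdot 103} - \frac{13827}{-49736} = - \frac{26}{-55 + 35 \cdot 103} - \frac{13827}{-49736} = - \frac{26}{-55 + 3605} - - \frac{13827}{49736} = - \frac{26}{3550} + \frac{13827}{49736} = \left(-26\right) \frac{1}{3550} + \frac{13827}{49736} = - \frac{13}{1775} + \frac{13827}{49736} = \frac{23896357}{88281400}$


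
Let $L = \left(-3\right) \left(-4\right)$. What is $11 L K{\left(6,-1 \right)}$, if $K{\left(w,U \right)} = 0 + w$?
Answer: $792$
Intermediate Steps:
$K{\left(w,U \right)} = w$
$L = 12$
$11 L K{\left(6,-1 \right)} = 11 \cdot 12 \cdot 6 = 132 \cdot 6 = 792$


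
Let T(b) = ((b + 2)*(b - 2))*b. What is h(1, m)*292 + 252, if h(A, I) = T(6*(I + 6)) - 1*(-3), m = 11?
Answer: 309754728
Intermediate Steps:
T(b) = b*(-2 + b)*(2 + b) (T(b) = ((2 + b)*(-2 + b))*b = ((-2 + b)*(2 + b))*b = b*(-2 + b)*(2 + b))
h(A, I) = 3 + (-4 + (36 + 6*I)²)*(36 + 6*I) (h(A, I) = (6*(I + 6))*(-4 + (6*(I + 6))²) - 1*(-3) = (6*(6 + I))*(-4 + (6*(6 + I))²) + 3 = (36 + 6*I)*(-4 + (36 + 6*I)²) + 3 = (-4 + (36 + 6*I)²)*(36 + 6*I) + 3 = 3 + (-4 + (36 + 6*I)²)*(36 + 6*I))
h(1, m)*292 + 252 = (46515 + 216*11³ + 3888*11² + 23304*11)*292 + 252 = (46515 + 216*1331 + 3888*121 + 256344)*292 + 252 = (46515 + 287496 + 470448 + 256344)*292 + 252 = 1060803*292 + 252 = 309754476 + 252 = 309754728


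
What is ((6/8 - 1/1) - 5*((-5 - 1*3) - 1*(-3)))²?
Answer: 9801/16 ≈ 612.56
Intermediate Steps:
((6/8 - 1/1) - 5*((-5 - 1*3) - 1*(-3)))² = ((6*(⅛) - 1*1) - 5*((-5 - 3) + 3))² = ((¾ - 1) - 5*(-8 + 3))² = (-¼ - 5*(-5))² = (-¼ + 25)² = (99/4)² = 9801/16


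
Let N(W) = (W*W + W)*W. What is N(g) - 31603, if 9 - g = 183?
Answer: -5269351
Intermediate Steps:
g = -174 (g = 9 - 1*183 = 9 - 183 = -174)
N(W) = W*(W + W**2) (N(W) = (W**2 + W)*W = (W + W**2)*W = W*(W + W**2))
N(g) - 31603 = (-174)**2*(1 - 174) - 31603 = 30276*(-173) - 31603 = -5237748 - 31603 = -5269351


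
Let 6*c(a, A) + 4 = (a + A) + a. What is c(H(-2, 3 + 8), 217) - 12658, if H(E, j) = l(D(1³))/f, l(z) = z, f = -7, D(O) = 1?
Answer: -530147/42 ≈ -12623.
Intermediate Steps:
H(E, j) = -⅐ (H(E, j) = 1/(-7) = 1*(-⅐) = -⅐)
c(a, A) = -⅔ + a/3 + A/6 (c(a, A) = -⅔ + ((a + A) + a)/6 = -⅔ + ((A + a) + a)/6 = -⅔ + (A + 2*a)/6 = -⅔ + (a/3 + A/6) = -⅔ + a/3 + A/6)
c(H(-2, 3 + 8), 217) - 12658 = (-⅔ + (⅓)*(-⅐) + (⅙)*217) - 12658 = (-⅔ - 1/21 + 217/6) - 12658 = 1489/42 - 12658 = -530147/42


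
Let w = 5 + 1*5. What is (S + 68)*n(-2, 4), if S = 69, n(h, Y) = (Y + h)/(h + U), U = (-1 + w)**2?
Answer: 274/79 ≈ 3.4684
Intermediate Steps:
w = 10 (w = 5 + 5 = 10)
U = 81 (U = (-1 + 10)**2 = 9**2 = 81)
n(h, Y) = (Y + h)/(81 + h) (n(h, Y) = (Y + h)/(h + 81) = (Y + h)/(81 + h))
(S + 68)*n(-2, 4) = (69 + 68)*((4 - 2)/(81 - 2)) = 137*(2/79) = 274/79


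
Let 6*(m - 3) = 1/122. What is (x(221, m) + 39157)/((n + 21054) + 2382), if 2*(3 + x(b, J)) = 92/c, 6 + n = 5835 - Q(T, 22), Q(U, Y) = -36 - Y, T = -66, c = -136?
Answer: 2662449/1993964 ≈ 1.3353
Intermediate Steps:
m = 2197/732 (m = 3 + (1/6)/122 = 3 + (1/6)*(1/122) = 3 + 1/732 = 2197/732 ≈ 3.0014)
n = 5887 (n = -6 + (5835 - (-36 - 1*22)) = -6 + (5835 - (-36 - 22)) = -6 + (5835 - 1*(-58)) = -6 + (5835 + 58) = -6 + 5893 = 5887)
x(b, J) = -227/68 (x(b, J) = -3 + (92/(-136))/2 = -3 + (92*(-1/136))/2 = -3 + (1/2)*(-23/34) = -3 - 23/68 = -227/68)
(x(221, m) + 39157)/((n + 21054) + 2382) = (-227/68 + 39157)/((5887 + 21054) + 2382) = 2662449/(68*(26941 + 2382)) = (2662449/68)/29323 = (2662449/68)*(1/29323) = 2662449/1993964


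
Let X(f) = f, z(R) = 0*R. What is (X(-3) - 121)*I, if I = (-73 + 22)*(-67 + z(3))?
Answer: -423708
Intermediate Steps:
z(R) = 0
I = 3417 (I = (-73 + 22)*(-67 + 0) = -51*(-67) = 3417)
(X(-3) - 121)*I = (-3 - 121)*3417 = -124*3417 = -423708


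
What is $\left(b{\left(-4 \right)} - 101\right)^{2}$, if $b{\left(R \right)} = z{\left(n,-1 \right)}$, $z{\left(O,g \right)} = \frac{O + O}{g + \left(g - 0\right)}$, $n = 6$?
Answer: $11449$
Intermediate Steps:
$z{\left(O,g \right)} = \frac{O}{g}$ ($z{\left(O,g \right)} = \frac{2 O}{g + \left(g + 0\right)} = \frac{2 O}{g + g} = \frac{2 O}{2 g} = 2 O \frac{1}{2 g} = \frac{O}{g}$)
$b{\left(R \right)} = -6$ ($b{\left(R \right)} = \frac{6}{-1} = 6 \left(-1\right) = -6$)
$\left(b{\left(-4 \right)} - 101\right)^{2} = \left(-6 - 101\right)^{2} = \left(-107\right)^{2} = 11449$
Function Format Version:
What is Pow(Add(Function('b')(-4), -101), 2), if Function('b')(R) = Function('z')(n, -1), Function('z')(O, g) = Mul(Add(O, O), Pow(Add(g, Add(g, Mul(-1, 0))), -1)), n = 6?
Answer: 11449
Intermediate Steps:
Function('z')(O, g) = Mul(O, Pow(g, -1)) (Function('z')(O, g) = Mul(Mul(2, O), Pow(Add(g, Add(g, 0)), -1)) = Mul(Mul(2, O), Pow(Add(g, g), -1)) = Mul(Mul(2, O), Pow(Mul(2, g), -1)) = Mul(Mul(2, O), Mul(Rational(1, 2), Pow(g, -1))) = Mul(O, Pow(g, -1)))
Function('b')(R) = -6 (Function('b')(R) = Mul(6, Pow(-1, -1)) = Mul(6, -1) = -6)
Pow(Add(Function('b')(-4), -101), 2) = Pow(Add(-6, -101), 2) = Pow(-107, 2) = 11449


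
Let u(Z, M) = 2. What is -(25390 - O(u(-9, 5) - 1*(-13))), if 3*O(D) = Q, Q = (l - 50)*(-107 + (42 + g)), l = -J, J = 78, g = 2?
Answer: -22702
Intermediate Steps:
l = -78 (l = -1*78 = -78)
Q = 8064 (Q = (-78 - 50)*(-107 + (42 + 2)) = -128*(-107 + 44) = -128*(-63) = 8064)
O(D) = 2688 (O(D) = (⅓)*8064 = 2688)
-(25390 - O(u(-9, 5) - 1*(-13))) = -(25390 - 1*2688) = -(25390 - 2688) = -1*22702 = -22702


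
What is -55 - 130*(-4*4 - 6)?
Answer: 2805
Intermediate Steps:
-55 - 130*(-4*4 - 6) = -55 - 130*(-16 - 6) = -55 - 130*(-22) = -55 + 2860 = 2805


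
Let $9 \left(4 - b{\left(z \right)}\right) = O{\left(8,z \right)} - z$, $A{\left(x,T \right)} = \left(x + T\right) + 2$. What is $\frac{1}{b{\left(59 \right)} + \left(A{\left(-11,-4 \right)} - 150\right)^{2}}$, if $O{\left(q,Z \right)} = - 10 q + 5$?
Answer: $\frac{9}{239291} \approx 3.7611 \cdot 10^{-5}$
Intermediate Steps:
$O{\left(q,Z \right)} = 5 - 10 q$
$A{\left(x,T \right)} = 2 + T + x$ ($A{\left(x,T \right)} = \left(T + x\right) + 2 = 2 + T + x$)
$b{\left(z \right)} = \frac{37}{3} + \frac{z}{9}$ ($b{\left(z \right)} = 4 - \frac{\left(5 - 80\right) - z}{9} = 4 - \frac{-75 - z}{9} = 4 + \left(\frac{25}{3} + \frac{z}{9}\right) = \frac{37}{3} + \frac{z}{9}$)
$\frac{1}{b{\left(59 \right)} + \left(A{\left(-11,-4 \right)} - 150\right)^{2}} = \frac{1}{\left(\frac{37}{3} + \frac{1}{9} \cdot 59\right) + \left(\left(2 - 4 - 11\right) - 150\right)^{2}} = \frac{1}{\left(\frac{37}{3} + \frac{59}{9}\right) + \left(-13 - 150\right)^{2}} = \frac{1}{\frac{170}{9} + \left(-163\right)^{2}} = \frac{1}{\frac{170}{9} + 26569} = \frac{1}{\frac{239291}{9}} = \frac{9}{239291}$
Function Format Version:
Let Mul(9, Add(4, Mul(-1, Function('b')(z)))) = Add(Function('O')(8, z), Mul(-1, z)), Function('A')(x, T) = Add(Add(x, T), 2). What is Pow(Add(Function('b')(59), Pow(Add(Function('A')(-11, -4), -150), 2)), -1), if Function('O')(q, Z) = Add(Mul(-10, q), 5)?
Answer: Rational(9, 239291) ≈ 3.7611e-5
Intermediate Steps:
Function('O')(q, Z) = Add(5, Mul(-10, q))
Function('A')(x, T) = Add(2, T, x) (Function('A')(x, T) = Add(Add(T, x), 2) = Add(2, T, x))
Function('b')(z) = Add(Rational(37, 3), Mul(Rational(1, 9), z)) (Function('b')(z) = Add(4, Mul(Rational(-1, 9), Add(Add(5, Mul(-10, 8)), Mul(-1, z)))) = Add(4, Mul(Rational(-1, 9), Add(Add(5, -80), Mul(-1, z)))) = Add(4, Mul(Rational(-1, 9), Add(-75, Mul(-1, z)))) = Add(4, Add(Rational(25, 3), Mul(Rational(1, 9), z))) = Add(Rational(37, 3), Mul(Rational(1, 9), z)))
Pow(Add(Function('b')(59), Pow(Add(Function('A')(-11, -4), -150), 2)), -1) = Pow(Add(Add(Rational(37, 3), Mul(Rational(1, 9), 59)), Pow(Add(Add(2, -4, -11), -150), 2)), -1) = Pow(Add(Add(Rational(37, 3), Rational(59, 9)), Pow(Add(-13, -150), 2)), -1) = Pow(Add(Rational(170, 9), Pow(-163, 2)), -1) = Pow(Add(Rational(170, 9), 26569), -1) = Pow(Rational(239291, 9), -1) = Rational(9, 239291)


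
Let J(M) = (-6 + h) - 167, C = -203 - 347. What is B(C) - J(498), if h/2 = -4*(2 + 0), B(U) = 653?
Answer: 842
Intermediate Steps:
C = -550
h = -16 (h = 2*(-4*(2 + 0)) = 2*(-4*2) = 2*(-8) = -16)
J(M) = -189 (J(M) = (-6 - 16) - 167 = -22 - 167 = -189)
B(C) - J(498) = 653 - 1*(-189) = 653 + 189 = 842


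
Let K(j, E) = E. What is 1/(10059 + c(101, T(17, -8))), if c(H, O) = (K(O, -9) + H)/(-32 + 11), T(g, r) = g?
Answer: 21/211147 ≈ 9.9457e-5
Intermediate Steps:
c(H, O) = 3/7 - H/21 (c(H, O) = (-9 + H)/(-32 + 11) = (-9 + H)/(-21) = (-9 + H)*(-1/21) = 3/7 - H/21)
1/(10059 + c(101, T(17, -8))) = 1/(10059 + (3/7 - 1/21*101)) = 1/(10059 + (3/7 - 101/21)) = 1/(10059 - 92/21) = 1/(211147/21) = 21/211147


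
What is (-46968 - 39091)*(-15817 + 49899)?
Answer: -2933062838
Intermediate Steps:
(-46968 - 39091)*(-15817 + 49899) = -86059*34082 = -2933062838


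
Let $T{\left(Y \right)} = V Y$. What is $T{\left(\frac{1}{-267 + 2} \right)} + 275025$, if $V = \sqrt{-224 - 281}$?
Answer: $275025 - \frac{i \sqrt{505}}{265} \approx 2.7503 \cdot 10^{5} - 0.084801 i$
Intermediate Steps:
$V = i \sqrt{505}$ ($V = \sqrt{-505} = i \sqrt{505} \approx 22.472 i$)
$T{\left(Y \right)} = i Y \sqrt{505}$ ($T{\left(Y \right)} = i \sqrt{505} Y = i Y \sqrt{505}$)
$T{\left(\frac{1}{-267 + 2} \right)} + 275025 = \frac{i \sqrt{505}}{-267 + 2} + 275025 = \frac{i \sqrt{505}}{-265} + 275025 = i \left(- \frac{1}{265}\right) \sqrt{505} + 275025 = - \frac{i \sqrt{505}}{265} + 275025 = 275025 - \frac{i \sqrt{505}}{265}$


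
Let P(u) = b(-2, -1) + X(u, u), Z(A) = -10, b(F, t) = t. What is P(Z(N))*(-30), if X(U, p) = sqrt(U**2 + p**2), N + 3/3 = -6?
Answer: 30 - 300*sqrt(2) ≈ -394.26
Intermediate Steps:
N = -7 (N = -1 - 6 = -7)
P(u) = -1 + sqrt(2)*sqrt(u**2) (P(u) = -1 + sqrt(u**2 + u**2) = -1 + sqrt(2*u**2) = -1 + sqrt(2)*sqrt(u**2))
P(Z(N))*(-30) = (-1 + sqrt(2)*sqrt((-10)**2))*(-30) = (-1 + sqrt(2)*sqrt(100))*(-30) = (-1 + sqrt(2)*10)*(-30) = (-1 + 10*sqrt(2))*(-30) = 30 - 300*sqrt(2)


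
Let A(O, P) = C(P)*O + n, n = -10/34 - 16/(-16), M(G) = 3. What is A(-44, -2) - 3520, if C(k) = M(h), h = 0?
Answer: -62072/17 ≈ -3651.3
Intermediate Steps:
C(k) = 3
n = 12/17 (n = -10*1/34 - 16*(-1/16) = -5/17 + 1 = 12/17 ≈ 0.70588)
A(O, P) = 12/17 + 3*O (A(O, P) = 3*O + 12/17 = 12/17 + 3*O)
A(-44, -2) - 3520 = (12/17 + 3*(-44)) - 3520 = (12/17 - 132) - 3520 = -2232/17 - 3520 = -62072/17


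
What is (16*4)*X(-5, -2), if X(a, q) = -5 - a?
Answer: 0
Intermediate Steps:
(16*4)*X(-5, -2) = (16*4)*(-5 - 1*(-5)) = 64*(-5 + 5) = 64*0 = 0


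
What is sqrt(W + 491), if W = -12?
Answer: sqrt(479) ≈ 21.886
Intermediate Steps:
sqrt(W + 491) = sqrt(-12 + 491) = sqrt(479)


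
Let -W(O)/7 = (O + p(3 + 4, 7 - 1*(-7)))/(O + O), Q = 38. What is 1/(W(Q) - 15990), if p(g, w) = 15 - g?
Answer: -38/607781 ≈ -6.2522e-5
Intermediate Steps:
W(O) = -7*(8 + O)/(2*O) (W(O) = -7*(O + (15 - (3 + 4)))/(O + O) = -7*(O + (15 - 1*7))/(2*O) = -7*(O + (15 - 7))*1/(2*O) = -7*(O + 8)*1/(2*O) = -7*(8 + O)*1/(2*O) = -7*(8 + O)/(2*O))
1/(W(Q) - 15990) = 1/((-7/2 - 28/38) - 15990) = 1/((-7/2 - 28*1/38) - 15990) = 1/((-7/2 - 14/19) - 15990) = 1/(-161/38 - 15990) = 1/(-607781/38) = -38/607781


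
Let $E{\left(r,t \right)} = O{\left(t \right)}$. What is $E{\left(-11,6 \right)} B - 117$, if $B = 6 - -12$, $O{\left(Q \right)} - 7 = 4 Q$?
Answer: $441$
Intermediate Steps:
$O{\left(Q \right)} = 7 + 4 Q$
$B = 18$ ($B = 6 + 12 = 18$)
$E{\left(r,t \right)} = 7 + 4 t$
$E{\left(-11,6 \right)} B - 117 = \left(7 + 4 \cdot 6\right) 18 - 117 = \left(7 + 24\right) 18 - 117 = 31 \cdot 18 - 117 = 558 - 117 = 441$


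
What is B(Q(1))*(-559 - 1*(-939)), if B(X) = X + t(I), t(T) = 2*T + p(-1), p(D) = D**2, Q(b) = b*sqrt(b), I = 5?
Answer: 4560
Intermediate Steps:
Q(b) = b**(3/2)
t(T) = 1 + 2*T (t(T) = 2*T + (-1)**2 = 2*T + 1 = 1 + 2*T)
B(X) = 11 + X (B(X) = X + (1 + 2*5) = X + (1 + 10) = X + 11 = 11 + X)
B(Q(1))*(-559 - 1*(-939)) = (11 + 1**(3/2))*(-559 - 1*(-939)) = (11 + 1)*(-559 + 939) = 12*380 = 4560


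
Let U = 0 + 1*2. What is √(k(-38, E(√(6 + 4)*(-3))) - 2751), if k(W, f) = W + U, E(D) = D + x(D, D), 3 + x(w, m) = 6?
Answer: I*√2787 ≈ 52.792*I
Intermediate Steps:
x(w, m) = 3 (x(w, m) = -3 + 6 = 3)
U = 2 (U = 0 + 2 = 2)
E(D) = 3 + D (E(D) = D + 3 = 3 + D)
k(W, f) = 2 + W (k(W, f) = W + 2 = 2 + W)
√(k(-38, E(√(6 + 4)*(-3))) - 2751) = √((2 - 38) - 2751) = √(-36 - 2751) = √(-2787) = I*√2787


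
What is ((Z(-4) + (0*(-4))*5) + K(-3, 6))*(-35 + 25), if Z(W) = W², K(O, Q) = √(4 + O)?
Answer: -170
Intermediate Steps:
((Z(-4) + (0*(-4))*5) + K(-3, 6))*(-35 + 25) = (((-4)² + (0*(-4))*5) + √(4 - 3))*(-35 + 25) = ((16 + 0*5) + √1)*(-10) = ((16 + 0) + 1)*(-10) = (16 + 1)*(-10) = 17*(-10) = -170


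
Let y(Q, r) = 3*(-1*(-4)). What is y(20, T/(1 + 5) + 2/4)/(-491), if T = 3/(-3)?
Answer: -12/491 ≈ -0.024440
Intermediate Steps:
T = -1 (T = 3*(-⅓) = -1)
y(Q, r) = 12 (y(Q, r) = 3*4 = 12)
y(20, T/(1 + 5) + 2/4)/(-491) = 12/(-491) = 12*(-1/491) = -12/491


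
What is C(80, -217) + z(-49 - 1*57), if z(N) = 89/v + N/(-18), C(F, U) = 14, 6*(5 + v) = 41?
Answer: 6775/99 ≈ 68.434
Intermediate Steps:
v = 11/6 (v = -5 + (1/6)*41 = -5 + 41/6 = 11/6 ≈ 1.8333)
z(N) = 534/11 - N/18 (z(N) = 89/(11/6) + N/(-18) = 89*(6/11) + N*(-1/18) = 534/11 - N/18)
C(80, -217) + z(-49 - 1*57) = 14 + (534/11 - (-49 - 1*57)/18) = 14 + (534/11 - (-49 - 57)/18) = 14 + (534/11 - 1/18*(-106)) = 14 + (534/11 + 53/9) = 14 + 5389/99 = 6775/99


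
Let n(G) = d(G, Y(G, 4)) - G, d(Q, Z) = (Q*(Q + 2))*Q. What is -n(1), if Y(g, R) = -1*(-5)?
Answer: -2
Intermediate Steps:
Y(g, R) = 5
d(Q, Z) = Q²*(2 + Q) (d(Q, Z) = (Q*(2 + Q))*Q = Q²*(2 + Q))
n(G) = -G + G²*(2 + G) (n(G) = G²*(2 + G) - G = -G + G²*(2 + G))
-n(1) = -(-1 + 1*(2 + 1)) = -(-1 + 1*3) = -(-1 + 3) = -2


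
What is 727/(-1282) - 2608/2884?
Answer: -1360031/924322 ≈ -1.4714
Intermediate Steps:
727/(-1282) - 2608/2884 = 727*(-1/1282) - 2608*1/2884 = -727/1282 - 652/721 = -1360031/924322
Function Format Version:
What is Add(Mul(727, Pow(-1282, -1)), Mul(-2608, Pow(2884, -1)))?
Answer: Rational(-1360031, 924322) ≈ -1.4714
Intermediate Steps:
Add(Mul(727, Pow(-1282, -1)), Mul(-2608, Pow(2884, -1))) = Add(Mul(727, Rational(-1, 1282)), Mul(-2608, Rational(1, 2884))) = Add(Rational(-727, 1282), Rational(-652, 721)) = Rational(-1360031, 924322)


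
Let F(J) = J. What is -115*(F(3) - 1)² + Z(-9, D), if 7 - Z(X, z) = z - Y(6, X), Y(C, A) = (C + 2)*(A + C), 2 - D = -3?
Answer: -482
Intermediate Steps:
D = 5 (D = 2 - 1*(-3) = 2 + 3 = 5)
Y(C, A) = (2 + C)*(A + C)
Z(X, z) = 55 - z + 8*X (Z(X, z) = 7 - (z - (6² + 2*X + 2*6 + X*6)) = 7 - (z - (36 + 2*X + 12 + 6*X)) = 7 - (z - (48 + 8*X)) = 7 - (z + (-48 - 8*X)) = 7 - (-48 + z - 8*X) = 7 + (48 - z + 8*X) = 55 - z + 8*X)
-115*(F(3) - 1)² + Z(-9, D) = -115*(3 - 1)² + (55 - 1*5 + 8*(-9)) = -115*2² + (55 - 5 - 72) = -115*4 - 22 = -460 - 22 = -482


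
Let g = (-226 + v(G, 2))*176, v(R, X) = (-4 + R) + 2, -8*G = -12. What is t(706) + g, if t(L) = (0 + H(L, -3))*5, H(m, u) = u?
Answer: -39879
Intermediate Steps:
G = 3/2 (G = -1/8*(-12) = 3/2 ≈ 1.5000)
v(R, X) = -2 + R
t(L) = -15 (t(L) = (0 - 3)*5 = -3*5 = -15)
g = -39864 (g = (-226 + (-2 + 3/2))*176 = (-226 - 1/2)*176 = -453/2*176 = -39864)
t(706) + g = -15 - 39864 = -39879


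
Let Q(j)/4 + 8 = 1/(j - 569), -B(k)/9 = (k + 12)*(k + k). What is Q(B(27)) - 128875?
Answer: -2516651365/19523 ≈ -1.2891e+5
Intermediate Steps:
B(k) = -18*k*(12 + k) (B(k) = -9*(k + 12)*(k + k) = -9*(12 + k)*2*k = -18*k*(12 + k))
Q(j) = -32 + 4/(-569 + j) (Q(j) = -32 + 4/(j - 569) = -32 + 4/(-569 + j))
Q(B(27)) - 128875 = 4*(4553 - (-144)*27*(12 + 27))/(-569 - 18*27*(12 + 27)) - 128875 = 4*(4553 - (-144)*27*39)/(-569 - 18*27*39) - 128875 = 4*(4553 - 8*(-18954))/(-569 - 18954) - 128875 = 4*(4553 + 151632)/(-19523) - 128875 = 4*(-1/19523)*156185 - 128875 = -624740/19523 - 128875 = -2516651365/19523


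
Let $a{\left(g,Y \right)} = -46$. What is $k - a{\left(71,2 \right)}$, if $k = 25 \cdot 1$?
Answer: $71$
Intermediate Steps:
$k = 25$
$k - a{\left(71,2 \right)} = 25 - -46 = 25 + 46 = 71$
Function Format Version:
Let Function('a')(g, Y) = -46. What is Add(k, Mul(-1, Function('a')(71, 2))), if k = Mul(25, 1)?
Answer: 71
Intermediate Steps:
k = 25
Add(k, Mul(-1, Function('a')(71, 2))) = Add(25, Mul(-1, -46)) = Add(25, 46) = 71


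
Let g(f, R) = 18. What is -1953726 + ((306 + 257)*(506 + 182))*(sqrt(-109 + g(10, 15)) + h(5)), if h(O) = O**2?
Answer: 7729874 + 387344*I*sqrt(91) ≈ 7.7299e+6 + 3.695e+6*I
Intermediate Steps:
-1953726 + ((306 + 257)*(506 + 182))*(sqrt(-109 + g(10, 15)) + h(5)) = -1953726 + ((306 + 257)*(506 + 182))*(sqrt(-109 + 18) + 5**2) = -1953726 + (563*688)*(sqrt(-91) + 25) = -1953726 + 387344*(I*sqrt(91) + 25) = -1953726 + 387344*(25 + I*sqrt(91)) = -1953726 + (9683600 + 387344*I*sqrt(91)) = 7729874 + 387344*I*sqrt(91)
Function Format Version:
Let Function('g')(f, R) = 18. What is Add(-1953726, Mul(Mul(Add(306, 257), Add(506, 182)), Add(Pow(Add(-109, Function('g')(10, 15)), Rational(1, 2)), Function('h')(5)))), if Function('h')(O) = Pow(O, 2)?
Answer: Add(7729874, Mul(387344, I, Pow(91, Rational(1, 2)))) ≈ Add(7.7299e+6, Mul(3.6950e+6, I))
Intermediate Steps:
Add(-1953726, Mul(Mul(Add(306, 257), Add(506, 182)), Add(Pow(Add(-109, Function('g')(10, 15)), Rational(1, 2)), Function('h')(5)))) = Add(-1953726, Mul(Mul(Add(306, 257), Add(506, 182)), Add(Pow(Add(-109, 18), Rational(1, 2)), Pow(5, 2)))) = Add(-1953726, Mul(Mul(563, 688), Add(Pow(-91, Rational(1, 2)), 25))) = Add(-1953726, Mul(387344, Add(Mul(I, Pow(91, Rational(1, 2))), 25))) = Add(-1953726, Mul(387344, Add(25, Mul(I, Pow(91, Rational(1, 2)))))) = Add(-1953726, Add(9683600, Mul(387344, I, Pow(91, Rational(1, 2))))) = Add(7729874, Mul(387344, I, Pow(91, Rational(1, 2))))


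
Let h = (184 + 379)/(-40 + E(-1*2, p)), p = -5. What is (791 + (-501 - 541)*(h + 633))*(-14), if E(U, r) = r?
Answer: 406827806/45 ≈ 9.0406e+6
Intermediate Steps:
h = -563/45 (h = (184 + 379)/(-40 - 5) = 563/(-45) = 563*(-1/45) = -563/45 ≈ -12.511)
(791 + (-501 - 541)*(h + 633))*(-14) = (791 + (-501 - 541)*(-563/45 + 633))*(-14) = (791 - 1042*27922/45)*(-14) = (791 - 29094724/45)*(-14) = -29059129/45*(-14) = 406827806/45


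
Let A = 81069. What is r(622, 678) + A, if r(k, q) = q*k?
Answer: 502785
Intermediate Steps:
r(k, q) = k*q
r(622, 678) + A = 622*678 + 81069 = 421716 + 81069 = 502785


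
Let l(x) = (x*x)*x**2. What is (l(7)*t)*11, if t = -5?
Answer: -132055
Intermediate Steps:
l(x) = x**4 (l(x) = x**2*x**2 = x**4)
(l(7)*t)*11 = (7**4*(-5))*11 = (2401*(-5))*11 = -12005*11 = -132055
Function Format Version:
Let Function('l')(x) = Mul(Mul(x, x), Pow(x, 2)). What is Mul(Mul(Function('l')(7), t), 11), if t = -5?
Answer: -132055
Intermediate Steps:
Function('l')(x) = Pow(x, 4) (Function('l')(x) = Mul(Pow(x, 2), Pow(x, 2)) = Pow(x, 4))
Mul(Mul(Function('l')(7), t), 11) = Mul(Mul(Pow(7, 4), -5), 11) = Mul(Mul(2401, -5), 11) = Mul(-12005, 11) = -132055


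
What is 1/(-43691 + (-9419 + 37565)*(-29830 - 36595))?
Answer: -1/1869641741 ≈ -5.3486e-10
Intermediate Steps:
1/(-43691 + (-9419 + 37565)*(-29830 - 36595)) = 1/(-43691 + 28146*(-66425)) = 1/(-43691 - 1869598050) = 1/(-1869641741) = -1/1869641741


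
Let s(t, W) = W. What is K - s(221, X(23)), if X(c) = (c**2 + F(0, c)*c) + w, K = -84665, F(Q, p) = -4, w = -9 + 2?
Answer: -85095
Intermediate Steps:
w = -7
X(c) = -7 + c**2 - 4*c (X(c) = (c**2 - 4*c) - 7 = -7 + c**2 - 4*c)
K - s(221, X(23)) = -84665 - (-7 + 23**2 - 4*23) = -84665 - (-7 + 529 - 92) = -84665 - 1*430 = -84665 - 430 = -85095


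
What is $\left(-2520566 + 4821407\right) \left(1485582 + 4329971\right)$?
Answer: $13380662780073$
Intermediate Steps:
$\left(-2520566 + 4821407\right) \left(1485582 + 4329971\right) = 2300841 \cdot 5815553 = 13380662780073$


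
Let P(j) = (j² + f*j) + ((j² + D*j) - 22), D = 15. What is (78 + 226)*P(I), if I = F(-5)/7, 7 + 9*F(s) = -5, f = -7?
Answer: -3143968/441 ≈ -7129.2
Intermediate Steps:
F(s) = -4/3 (F(s) = -7/9 + (⅑)*(-5) = -7/9 - 5/9 = -4/3)
I = -4/21 (I = -4/3/7 = -4/3*⅐ = -4/21 ≈ -0.19048)
P(j) = -22 + 2*j² + 8*j (P(j) = (j² - 7*j) + ((j² + 15*j) - 22) = (j² - 7*j) + (-22 + j² + 15*j) = -22 + 2*j² + 8*j)
(78 + 226)*P(I) = (78 + 226)*(-22 + 2*(-4/21)² + 8*(-4/21)) = 304*(-22 + 2*(16/441) - 32/21) = 304*(-22 + 32/441 - 32/21) = 304*(-10342/441) = -3143968/441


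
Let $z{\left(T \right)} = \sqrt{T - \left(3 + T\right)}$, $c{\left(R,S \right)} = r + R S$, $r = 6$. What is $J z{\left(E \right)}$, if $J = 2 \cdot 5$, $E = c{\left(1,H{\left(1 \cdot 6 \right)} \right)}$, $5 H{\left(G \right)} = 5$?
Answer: $10 i \sqrt{3} \approx 17.32 i$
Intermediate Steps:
$H{\left(G \right)} = 1$ ($H{\left(G \right)} = \frac{1}{5} \cdot 5 = 1$)
$c{\left(R,S \right)} = 6 + R S$
$E = 7$ ($E = 6 + 1 \cdot 1 = 6 + 1 = 7$)
$J = 10$
$z{\left(T \right)} = i \sqrt{3}$ ($z{\left(T \right)} = \sqrt{-3} = i \sqrt{3}$)
$J z{\left(E \right)} = 10 i \sqrt{3}$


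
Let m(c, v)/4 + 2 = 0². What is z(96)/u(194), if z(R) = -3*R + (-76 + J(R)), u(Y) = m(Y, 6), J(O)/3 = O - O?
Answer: 91/2 ≈ 45.500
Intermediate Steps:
m(c, v) = -8 (m(c, v) = -8 + 4*0² = -8 + 4*0 = -8 + 0 = -8)
J(O) = 0 (J(O) = 3*(O - O) = 3*0 = 0)
u(Y) = -8
z(R) = -76 - 3*R (z(R) = -3*R + (-76 + 0) = -3*R - 76 = -76 - 3*R)
z(96)/u(194) = (-76 - 3*96)/(-8) = (-76 - 288)*(-⅛) = -364*(-⅛) = 91/2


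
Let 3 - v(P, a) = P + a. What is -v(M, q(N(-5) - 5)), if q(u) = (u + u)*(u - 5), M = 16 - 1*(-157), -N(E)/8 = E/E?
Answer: 638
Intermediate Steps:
N(E) = -8 (N(E) = -8*E/E = -8*1 = -8)
M = 173 (M = 16 + 157 = 173)
q(u) = 2*u*(-5 + u) (q(u) = (2*u)*(-5 + u) = 2*u*(-5 + u))
v(P, a) = 3 - P - a (v(P, a) = 3 - (P + a) = 3 + (-P - a) = 3 - P - a)
-v(M, q(N(-5) - 5)) = -(3 - 1*173 - 2*(-8 - 5)*(-5 + (-8 - 5))) = -(3 - 173 - 2*(-13)*(-5 - 13)) = -(3 - 173 - 2*(-13)*(-18)) = -(3 - 173 - 1*468) = -(3 - 173 - 468) = -1*(-638) = 638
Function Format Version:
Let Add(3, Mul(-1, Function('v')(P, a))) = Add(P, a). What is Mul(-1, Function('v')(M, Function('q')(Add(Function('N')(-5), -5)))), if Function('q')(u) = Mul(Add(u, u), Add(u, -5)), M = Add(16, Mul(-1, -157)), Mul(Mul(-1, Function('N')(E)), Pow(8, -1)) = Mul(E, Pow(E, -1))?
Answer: 638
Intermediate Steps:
Function('N')(E) = -8 (Function('N')(E) = Mul(-8, Mul(E, Pow(E, -1))) = Mul(-8, 1) = -8)
M = 173 (M = Add(16, 157) = 173)
Function('q')(u) = Mul(2, u, Add(-5, u)) (Function('q')(u) = Mul(Mul(2, u), Add(-5, u)) = Mul(2, u, Add(-5, u)))
Function('v')(P, a) = Add(3, Mul(-1, P), Mul(-1, a)) (Function('v')(P, a) = Add(3, Mul(-1, Add(P, a))) = Add(3, Add(Mul(-1, P), Mul(-1, a))) = Add(3, Mul(-1, P), Mul(-1, a)))
Mul(-1, Function('v')(M, Function('q')(Add(Function('N')(-5), -5)))) = Mul(-1, Add(3, Mul(-1, 173), Mul(-1, Mul(2, Add(-8, -5), Add(-5, Add(-8, -5)))))) = Mul(-1, Add(3, -173, Mul(-1, Mul(2, -13, Add(-5, -13))))) = Mul(-1, Add(3, -173, Mul(-1, Mul(2, -13, -18)))) = Mul(-1, Add(3, -173, Mul(-1, 468))) = Mul(-1, Add(3, -173, -468)) = Mul(-1, -638) = 638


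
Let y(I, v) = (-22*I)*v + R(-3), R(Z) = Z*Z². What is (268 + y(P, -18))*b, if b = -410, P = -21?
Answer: 3310750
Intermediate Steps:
R(Z) = Z³
y(I, v) = -27 - 22*I*v (y(I, v) = (-22*I)*v + (-3)³ = -22*I*v - 27 = -27 - 22*I*v)
(268 + y(P, -18))*b = (268 + (-27 - 22*(-21)*(-18)))*(-410) = (268 + (-27 - 8316))*(-410) = (268 - 8343)*(-410) = -8075*(-410) = 3310750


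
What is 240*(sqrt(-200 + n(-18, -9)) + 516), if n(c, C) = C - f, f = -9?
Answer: 123840 + 2400*I*sqrt(2) ≈ 1.2384e+5 + 3394.1*I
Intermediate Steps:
n(c, C) = 9 + C (n(c, C) = C - 1*(-9) = C + 9 = 9 + C)
240*(sqrt(-200 + n(-18, -9)) + 516) = 240*(sqrt(-200 + (9 - 9)) + 516) = 240*(sqrt(-200 + 0) + 516) = 240*(sqrt(-200) + 516) = 240*(10*I*sqrt(2) + 516) = 240*(516 + 10*I*sqrt(2)) = 123840 + 2400*I*sqrt(2)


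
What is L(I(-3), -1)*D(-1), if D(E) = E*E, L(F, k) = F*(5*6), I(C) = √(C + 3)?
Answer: 0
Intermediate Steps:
I(C) = √(3 + C)
L(F, k) = 30*F (L(F, k) = F*30 = 30*F)
D(E) = E²
L(I(-3), -1)*D(-1) = (30*√(3 - 3))*(-1)² = (30*√0)*1 = (30*0)*1 = 0*1 = 0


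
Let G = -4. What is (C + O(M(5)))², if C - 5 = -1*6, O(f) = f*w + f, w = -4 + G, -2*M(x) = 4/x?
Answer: 81/25 ≈ 3.2400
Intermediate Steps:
M(x) = -2/x
w = -8 (w = -4 - 4 = -8)
O(f) = -7*f (O(f) = f*(-8) + f = -8*f + f = -7*f)
C = -1 (C = 5 - 1*6 = 5 - 6 = -1)
(C + O(M(5)))² = (-1 - (-14)/5)² = (-1 - 7*(-⅖))² = (-1 + 14/5)² = (9/5)² = 81/25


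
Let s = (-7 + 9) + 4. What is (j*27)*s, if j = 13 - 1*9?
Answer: 648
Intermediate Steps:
j = 4 (j = 13 - 9 = 4)
s = 6 (s = 2 + 4 = 6)
(j*27)*s = (4*27)*6 = 108*6 = 648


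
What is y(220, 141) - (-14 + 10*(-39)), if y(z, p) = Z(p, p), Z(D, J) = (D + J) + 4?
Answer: 690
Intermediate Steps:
Z(D, J) = 4 + D + J
y(z, p) = 4 + 2*p (y(z, p) = 4 + p + p = 4 + 2*p)
y(220, 141) - (-14 + 10*(-39)) = (4 + 2*141) - (-14 + 10*(-39)) = (4 + 282) - (-14 - 390) = 286 - 1*(-404) = 286 + 404 = 690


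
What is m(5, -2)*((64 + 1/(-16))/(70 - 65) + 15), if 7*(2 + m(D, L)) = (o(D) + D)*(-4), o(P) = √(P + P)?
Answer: -37791/280 - 2223*√10/140 ≈ -185.18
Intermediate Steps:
o(P) = √2*√P (o(P) = √(2*P) = √2*√P)
m(D, L) = -2 - 4*D/7 - 4*√2*√D/7 (m(D, L) = -2 + ((√2*√D + D)*(-4))/7 = -2 + ((D + √2*√D)*(-4))/7 = -2 + (-4*D - 4*√2*√D)/7 = -2 + (-4*D/7 - 4*√2*√D/7) = -2 - 4*D/7 - 4*√2*√D/7)
m(5, -2)*((64 + 1/(-16))/(70 - 65) + 15) = (-2 - 4/7*5 - 4*√2*√5/7)*((64 + 1/(-16))/(70 - 65) + 15) = (-2 - 20/7 - 4*√10/7)*((64 - 1/16)/5 + 15) = (-34/7 - 4*√10/7)*((1023/16)*(⅕) + 15) = (-34/7 - 4*√10/7)*(1023/80 + 15) = (-34/7 - 4*√10/7)*(2223/80) = -37791/280 - 2223*√10/140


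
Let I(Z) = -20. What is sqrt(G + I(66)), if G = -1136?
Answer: 34*I ≈ 34.0*I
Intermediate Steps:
sqrt(G + I(66)) = sqrt(-1136 - 20) = sqrt(-1156) = 34*I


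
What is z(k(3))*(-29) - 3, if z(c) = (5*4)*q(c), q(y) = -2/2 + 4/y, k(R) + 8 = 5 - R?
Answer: 2891/3 ≈ 963.67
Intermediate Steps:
k(R) = -3 - R (k(R) = -8 + (5 - R) = -3 - R)
q(y) = -1 + 4/y (q(y) = -2*½ + 4/y = -1 + 4/y)
z(c) = 20*(4 - c)/c (z(c) = (5*4)*((4 - c)/c) = 20*((4 - c)/c) = 20*(4 - c)/c)
z(k(3))*(-29) - 3 = (-20 + 80/(-3 - 1*3))*(-29) - 3 = (-20 + 80/(-3 - 3))*(-29) - 3 = (-20 + 80/(-6))*(-29) - 3 = (-20 + 80*(-⅙))*(-29) - 3 = (-20 - 40/3)*(-29) - 3 = -100/3*(-29) - 3 = 2900/3 - 3 = 2891/3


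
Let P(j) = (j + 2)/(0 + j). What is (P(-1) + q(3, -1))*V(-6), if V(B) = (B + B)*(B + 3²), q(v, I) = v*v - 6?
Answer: -72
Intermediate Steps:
P(j) = (2 + j)/j
q(v, I) = -6 + v² (q(v, I) = v² - 6 = -6 + v²)
V(B) = 2*B*(9 + B) (V(B) = (2*B)*(B + 9) = (2*B)*(9 + B) = 2*B*(9 + B))
(P(-1) + q(3, -1))*V(-6) = ((2 - 1)/(-1) + (-6 + 3²))*(2*(-6)*(9 - 6)) = (-1*1 + (-6 + 9))*(2*(-6)*3) = (-1 + 3)*(-36) = 2*(-36) = -72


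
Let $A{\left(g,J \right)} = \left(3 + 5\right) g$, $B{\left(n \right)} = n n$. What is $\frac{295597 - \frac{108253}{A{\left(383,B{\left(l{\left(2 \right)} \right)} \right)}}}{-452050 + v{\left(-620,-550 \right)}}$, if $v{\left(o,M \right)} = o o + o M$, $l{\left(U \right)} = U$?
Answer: $\frac{25874313}{23929840} \approx 1.0813$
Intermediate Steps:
$v{\left(o,M \right)} = o^{2} + M o$
$B{\left(n \right)} = n^{2}$
$A{\left(g,J \right)} = 8 g$
$\frac{295597 - \frac{108253}{A{\left(383,B{\left(l{\left(2 \right)} \right)} \right)}}}{-452050 + v{\left(-620,-550 \right)}} = \frac{295597 - \frac{108253}{8 \cdot 383}}{-452050 - 620 \left(-550 - 620\right)} = \frac{295597 - \frac{108253}{3064}}{-452050 - -725400} = \frac{295597 - \frac{108253}{3064}}{-452050 + 725400} = \frac{295597 - \frac{108253}{3064}}{273350} = \frac{905600955}{3064} \cdot \frac{1}{273350} = \frac{25874313}{23929840}$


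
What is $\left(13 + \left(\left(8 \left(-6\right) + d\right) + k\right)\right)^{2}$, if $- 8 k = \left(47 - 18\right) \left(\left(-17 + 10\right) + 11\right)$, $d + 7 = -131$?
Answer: $\frac{140625}{4} \approx 35156.0$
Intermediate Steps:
$d = -138$ ($d = -7 - 131 = -138$)
$k = - \frac{29}{2}$ ($k = - \frac{\left(47 - 18\right) \left(\left(-17 + 10\right) + 11\right)}{8} = - \frac{29 \left(-7 + 11\right)}{8} = - \frac{29 \cdot 4}{8} = \left(- \frac{1}{8}\right) 116 = - \frac{29}{2} \approx -14.5$)
$\left(13 + \left(\left(8 \left(-6\right) + d\right) + k\right)\right)^{2} = \left(13 + \left(\left(8 \left(-6\right) - 138\right) - \frac{29}{2}\right)\right)^{2} = \left(13 - \frac{401}{2}\right)^{2} = \left(- \frac{375}{2}\right)^{2} = \frac{140625}{4}$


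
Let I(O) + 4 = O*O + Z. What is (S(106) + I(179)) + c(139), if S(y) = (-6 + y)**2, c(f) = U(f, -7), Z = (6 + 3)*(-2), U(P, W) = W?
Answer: 42012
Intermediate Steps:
Z = -18 (Z = 9*(-2) = -18)
c(f) = -7
I(O) = -22 + O**2 (I(O) = -4 + (O*O - 18) = -4 + (O**2 - 18) = -4 + (-18 + O**2) = -22 + O**2)
(S(106) + I(179)) + c(139) = ((-6 + 106)**2 + (-22 + 179**2)) - 7 = (100**2 + (-22 + 32041)) - 7 = (10000 + 32019) - 7 = 42019 - 7 = 42012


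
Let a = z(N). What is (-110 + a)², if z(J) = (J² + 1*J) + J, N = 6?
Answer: 3844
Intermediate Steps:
z(J) = J² + 2*J (z(J) = (J² + J) + J = (J + J²) + J = J² + 2*J)
a = 48 (a = 6*(2 + 6) = 6*8 = 48)
(-110 + a)² = (-110 + 48)² = (-62)² = 3844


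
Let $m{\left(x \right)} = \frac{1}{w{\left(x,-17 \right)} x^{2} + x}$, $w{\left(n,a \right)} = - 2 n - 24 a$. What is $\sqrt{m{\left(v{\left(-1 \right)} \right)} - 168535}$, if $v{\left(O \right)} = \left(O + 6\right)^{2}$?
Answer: $\frac{2 i \sqrt{84394323638606}}{44755} \approx 410.53 i$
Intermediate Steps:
$w{\left(n,a \right)} = - 24 a - 2 n$
$v{\left(O \right)} = \left(6 + O\right)^{2}$
$m{\left(x \right)} = \frac{1}{x + x^{2} \left(408 - 2 x\right)}$ ($m{\left(x \right)} = \frac{1}{\left(\left(-24\right) \left(-17\right) - 2 x\right) x^{2} + x} = \frac{1}{\left(408 - 2 x\right) x^{2} + x} = \frac{1}{x^{2} \left(408 - 2 x\right) + x} = \frac{1}{x + x^{2} \left(408 - 2 x\right)}$)
$\sqrt{m{\left(v{\left(-1 \right)} \right)} - 168535} = \sqrt{- \frac{1}{\left(6 - 1\right)^{2} \left(-1 + 2 \left(6 - 1\right)^{2} \left(-204 + \left(6 - 1\right)^{2}\right)\right)} - 168535} = \sqrt{- \frac{1}{5^{2} \left(-1 + 2 \cdot 5^{2} \left(-204 + 5^{2}\right)\right)} - 168535} = \sqrt{- \frac{1}{25 \left(-1 + 2 \cdot 25 \left(-204 + 25\right)\right)} - 168535} = \sqrt{\left(-1\right) \frac{1}{25} \frac{1}{-1 + 2 \cdot 25 \left(-179\right)} - 168535} = \sqrt{\left(-1\right) \frac{1}{25} \frac{1}{-1 - 8950} - 168535} = \sqrt{\left(-1\right) \frac{1}{25} \frac{1}{-8951} - 168535} = \sqrt{\left(-1\right) \frac{1}{25} \left(- \frac{1}{8951}\right) - 168535} = \sqrt{\frac{1}{223775} - 168535} = \sqrt{- \frac{37713919624}{223775}} = \frac{2 i \sqrt{84394323638606}}{44755}$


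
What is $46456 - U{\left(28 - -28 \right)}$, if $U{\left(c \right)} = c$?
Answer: $46400$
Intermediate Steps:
$46456 - U{\left(28 - -28 \right)} = 46456 - \left(28 - -28\right) = 46456 - \left(28 + 28\right) = 46456 - 56 = 46400$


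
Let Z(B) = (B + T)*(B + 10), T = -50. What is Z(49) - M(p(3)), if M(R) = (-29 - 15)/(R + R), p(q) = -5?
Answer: -317/5 ≈ -63.400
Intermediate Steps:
M(R) = -22/R (M(R) = -44*1/(2*R) = -22/R)
Z(B) = (-50 + B)*(10 + B) (Z(B) = (B - 50)*(B + 10) = (-50 + B)*(10 + B))
Z(49) - M(p(3)) = (-500 + 49² - 40*49) - (-22)/(-5) = (-500 + 2401 - 1960) - (-22)*(-1)/5 = -59 - 1*22/5 = -59 - 22/5 = -317/5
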